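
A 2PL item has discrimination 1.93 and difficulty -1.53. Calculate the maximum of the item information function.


For 2PL, max info at theta = b = -1.53
I_max = a^2 / 4 = 1.93^2 / 4
= 3.7249 / 4
I_max = 0.9312

0.9312


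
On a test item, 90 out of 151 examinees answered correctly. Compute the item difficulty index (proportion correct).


Item difficulty p = number correct / total examinees
p = 90 / 151
p = 0.596

0.596


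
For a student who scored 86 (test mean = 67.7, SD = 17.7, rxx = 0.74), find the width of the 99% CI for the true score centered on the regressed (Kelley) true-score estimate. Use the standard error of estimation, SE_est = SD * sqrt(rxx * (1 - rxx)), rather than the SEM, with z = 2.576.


True score estimate = 0.74*86 + 0.26*67.7 = 81.242
SE_est = SD * sqrt(rxx * (1 - rxx)) = 17.7 * sqrt(0.74 * 0.26) = 17.7 * sqrt(0.1924) = 7.763826
CI = T_est +/- z * SE_est, so width = 2 * z * SE_est = 2 * 2.576 * 7.763826
Width = 39.9992

39.9992


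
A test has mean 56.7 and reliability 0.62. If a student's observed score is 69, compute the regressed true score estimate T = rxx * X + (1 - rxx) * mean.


T_est = rxx * X + (1 - rxx) * mean
T_est = 0.62 * 69 + 0.38 * 56.7
T_est = 42.78 + 21.546
T_est = 64.326

64.326


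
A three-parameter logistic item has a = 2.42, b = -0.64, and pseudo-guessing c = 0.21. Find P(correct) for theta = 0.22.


logit = 2.42*(0.22 - -0.64) = 2.0812
P* = 1/(1 + exp(-2.0812)) = 0.8891
P = 0.21 + (1 - 0.21) * 0.8891
P = 0.9124

0.9124


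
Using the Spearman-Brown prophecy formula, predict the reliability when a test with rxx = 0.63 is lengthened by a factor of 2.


r_new = (n * rxx) / (1 + (n-1) * rxx)
r_new = (2 * 0.63) / (1 + 1 * 0.63)
r_new = 1.26 / 1.63
r_new = 0.773

0.773


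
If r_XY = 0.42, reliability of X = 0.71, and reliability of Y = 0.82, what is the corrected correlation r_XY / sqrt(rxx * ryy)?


r_corrected = rxy / sqrt(rxx * ryy)
= 0.42 / sqrt(0.71 * 0.82)
= 0.42 / sqrt(0.5822)
= 0.42 / 0.76302
r_corrected = 0.5504

0.5504


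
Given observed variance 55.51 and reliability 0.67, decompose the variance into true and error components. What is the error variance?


var_true = rxx * var_obs = 0.67 * 55.51 = 37.1917
var_error = var_obs - var_true
var_error = 55.51 - 37.1917
var_error = 18.3183

18.3183


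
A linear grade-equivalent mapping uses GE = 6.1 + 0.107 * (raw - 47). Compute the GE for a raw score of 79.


raw - median = 79 - 47 = 32
slope * diff = 0.107 * 32 = 3.424
GE = 6.1 + 3.424
GE = 9.524

9.524


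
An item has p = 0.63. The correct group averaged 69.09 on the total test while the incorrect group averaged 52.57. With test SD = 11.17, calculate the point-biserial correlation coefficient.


q = 1 - p = 0.37
rpb = ((M1 - M0) / SD) * sqrt(p * q)
rpb = ((69.09 - 52.57) / 11.17) * sqrt(0.63 * 0.37)
rpb = 0.714

0.714


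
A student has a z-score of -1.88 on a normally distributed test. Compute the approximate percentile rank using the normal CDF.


CDF(z) = 0.5 * (1 + erf(z/sqrt(2)))
erf(-1.3294) = -0.9399
CDF = 0.0301
Percentile rank = 0.0301 * 100 = 3.01

3.01


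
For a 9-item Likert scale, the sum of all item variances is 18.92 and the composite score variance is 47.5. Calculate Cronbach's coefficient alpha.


alpha = (k/(k-1)) * (1 - sum(si^2)/s_total^2)
= (9/8) * (1 - 18.92/47.5)
alpha = 0.6769

0.6769


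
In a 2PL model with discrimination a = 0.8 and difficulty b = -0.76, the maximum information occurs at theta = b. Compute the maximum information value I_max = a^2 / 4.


For 2PL, max info at theta = b = -0.76
I_max = a^2 / 4 = 0.8^2 / 4
= 0.64 / 4
I_max = 0.16

0.16


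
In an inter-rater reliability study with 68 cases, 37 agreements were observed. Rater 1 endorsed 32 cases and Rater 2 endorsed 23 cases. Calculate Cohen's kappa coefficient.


P_o = 37/68 = 0.544118
P_e = (32*23 + 36*45) / 4624 = 0.509516
kappa = (P_o - P_e) / (1 - P_e)
kappa = (0.544118 - 0.509516) / (1 - 0.509516)
kappa = 0.0705

0.0705


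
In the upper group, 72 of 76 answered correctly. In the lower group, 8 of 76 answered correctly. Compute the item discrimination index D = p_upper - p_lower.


p_upper = 72/76 = 0.9474
p_lower = 8/76 = 0.1053
D = 0.9474 - 0.1053 = 0.8421

0.8421


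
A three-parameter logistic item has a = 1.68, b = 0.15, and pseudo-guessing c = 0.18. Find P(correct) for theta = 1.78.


logit = 1.68*(1.78 - 0.15) = 2.7384
P* = 1/(1 + exp(-2.7384)) = 0.9393
P = 0.18 + (1 - 0.18) * 0.9393
P = 0.9502

0.9502


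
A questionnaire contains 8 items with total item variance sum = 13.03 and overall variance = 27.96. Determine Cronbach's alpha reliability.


alpha = (k/(k-1)) * (1 - sum(si^2)/s_total^2)
= (8/7) * (1 - 13.03/27.96)
alpha = 0.6103

0.6103


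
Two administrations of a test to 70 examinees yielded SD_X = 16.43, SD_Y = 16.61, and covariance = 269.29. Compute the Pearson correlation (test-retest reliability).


r = cov(X,Y) / (SD_X * SD_Y)
r = 269.29 / (16.43 * 16.61)
r = 269.29 / 272.9023
r = 0.9868

0.9868


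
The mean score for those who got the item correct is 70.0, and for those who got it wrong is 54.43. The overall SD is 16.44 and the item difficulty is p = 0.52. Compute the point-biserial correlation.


q = 1 - p = 0.48
rpb = ((M1 - M0) / SD) * sqrt(p * q)
rpb = ((70.0 - 54.43) / 16.44) * sqrt(0.52 * 0.48)
rpb = 0.4732

0.4732


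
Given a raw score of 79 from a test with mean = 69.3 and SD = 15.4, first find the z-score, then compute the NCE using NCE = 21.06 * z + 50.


z = (X - mean) / SD = (79 - 69.3) / 15.4
z = 9.7 / 15.4
z = 0.6299
NCE = NCE = 21.06z + 50
Carry z at full precision (z = 9.7 / 15.4) into the conversion:
NCE = 21.06 * (9.7 / 15.4) + 50 = 204.282 / 15.4 + 50
NCE = 13.2651 + 50
NCE = 63.2651

63.2651


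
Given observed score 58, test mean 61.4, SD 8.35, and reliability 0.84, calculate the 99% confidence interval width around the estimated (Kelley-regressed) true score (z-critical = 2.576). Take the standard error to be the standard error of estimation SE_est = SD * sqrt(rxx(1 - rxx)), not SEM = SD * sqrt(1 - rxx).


True score estimate = 0.84*58 + 0.16*61.4 = 58.544
SE_est = SD * sqrt(rxx * (1 - rxx)) = 8.35 * sqrt(0.84 * 0.16) = 8.35 * sqrt(0.1344) = 3.061161
CI = T_est +/- z * SE_est, so width = 2 * z * SE_est = 2 * 2.576 * 3.061161
Width = 15.7711

15.7711


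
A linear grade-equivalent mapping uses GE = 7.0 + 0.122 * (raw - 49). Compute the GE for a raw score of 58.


raw - median = 58 - 49 = 9
slope * diff = 0.122 * 9 = 1.098
GE = 7.0 + 1.098
GE = 8.098

8.098


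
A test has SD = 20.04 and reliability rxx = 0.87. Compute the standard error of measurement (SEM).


SEM = SD * sqrt(1 - rxx)
SEM = 20.04 * sqrt(1 - 0.87)
SEM = 20.04 * sqrt(0.13) = 20.04 * 0.360555
SEM = 7.2255

7.2255


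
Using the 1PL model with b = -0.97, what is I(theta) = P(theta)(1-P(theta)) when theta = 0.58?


P = 1/(1+exp(-(0.58--0.97))) = 0.8249
I = P*(1-P) = 0.8249 * 0.1751
I = 0.1444

0.1444


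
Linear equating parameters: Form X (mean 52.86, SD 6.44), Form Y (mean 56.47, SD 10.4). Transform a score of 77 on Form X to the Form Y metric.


slope = SD_Y / SD_X = 10.4 / 6.44 ~ 1.6149
intercept = mean_Y - slope * mean_X = 56.47 - (10.4 / 6.44) * 52.86 ~ -28.894
Y = slope * X + intercept. To avoid rounding drift from the rounded slope/intercept, evaluate the equivalent form Y = mean_Y + SD_Y * (X - mean_X) / SD_X at full precision:
Y = 56.47 + 10.4 * (77 - 52.86) / 6.44
Y = 56.47 + 10.4 * 24.14 / 6.44
Y = 56.47 + 251.056 / 6.44
Y = 56.47 + 38.9839
Y = 95.4539

95.4539


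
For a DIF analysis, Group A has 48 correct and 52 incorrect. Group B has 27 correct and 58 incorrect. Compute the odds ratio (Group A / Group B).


Odds_A = 48/52 = 0.9231
Odds_B = 27/58 = 0.4655
OR = Odds_A / Odds_B = 0.9231 / 0.4655
Exactly, OR = (48 * 58) / (52 * 27) = 2784 / 1404
OR = 1.9829

1.9829


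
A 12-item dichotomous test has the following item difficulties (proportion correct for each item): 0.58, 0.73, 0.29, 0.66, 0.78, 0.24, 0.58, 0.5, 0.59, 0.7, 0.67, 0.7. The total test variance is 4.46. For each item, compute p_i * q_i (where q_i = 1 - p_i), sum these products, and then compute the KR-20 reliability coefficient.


For each item, compute p_i * q_i:
  Item 1: 0.58 * 0.42 = 0.2436
  Item 2: 0.73 * 0.27 = 0.1971
  Item 3: 0.29 * 0.71 = 0.2059
  Item 4: 0.66 * 0.34 = 0.2244
  Item 5: 0.78 * 0.22 = 0.1716
  Item 6: 0.24 * 0.76 = 0.1824
  Item 7: 0.58 * 0.42 = 0.2436
  Item 8: 0.5 * 0.5 = 0.25
  Item 9: 0.59 * 0.41 = 0.2419
  Item 10: 0.7 * 0.3 = 0.21
  Item 11: 0.67 * 0.33 = 0.2211
  Item 12: 0.7 * 0.3 = 0.21
Sum(p_i * q_i) = 0.2436 + 0.1971 + 0.2059 + 0.2244 + 0.1716 + 0.1824 + 0.2436 + 0.25 + 0.2419 + 0.21 + 0.2211 + 0.21 = 2.6016
KR-20 = (k/(k-1)) * (1 - Sum(p_i*q_i) / Var_total)
= (12/11) * (1 - 2.6016/4.46)
= 1.0909 * 0.4167
KR-20 = 0.4546

0.4546


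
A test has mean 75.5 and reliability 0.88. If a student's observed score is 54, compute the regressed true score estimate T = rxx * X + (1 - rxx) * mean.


T_est = rxx * X + (1 - rxx) * mean
T_est = 0.88 * 54 + 0.12 * 75.5
T_est = 47.52 + 9.06
T_est = 56.58

56.58


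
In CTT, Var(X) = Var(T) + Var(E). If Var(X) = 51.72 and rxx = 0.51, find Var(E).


var_true = rxx * var_obs = 0.51 * 51.72 = 26.3772
var_error = var_obs - var_true
var_error = 51.72 - 26.3772
var_error = 25.3428

25.3428


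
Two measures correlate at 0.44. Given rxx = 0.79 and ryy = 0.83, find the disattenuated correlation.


r_corrected = rxy / sqrt(rxx * ryy)
= 0.44 / sqrt(0.79 * 0.83)
= 0.44 / sqrt(0.6557)
= 0.44 / 0.809753
r_corrected = 0.5434

0.5434


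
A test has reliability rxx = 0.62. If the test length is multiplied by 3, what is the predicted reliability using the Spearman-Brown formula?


r_new = (n * rxx) / (1 + (n-1) * rxx)
r_new = (3 * 0.62) / (1 + 2 * 0.62)
r_new = 1.86 / 2.24
r_new = 0.8304

0.8304


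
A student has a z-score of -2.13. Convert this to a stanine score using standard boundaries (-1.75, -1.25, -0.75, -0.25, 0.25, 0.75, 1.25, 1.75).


Stanine boundaries: [-1.75, -1.25, -0.75, -0.25, 0.25, 0.75, 1.25, 1.75]
z = -2.13
Check each boundary:
  z < -1.75
  z < -1.25
  z < -0.75
  z < -0.25
  z < 0.25
  z < 0.75
  z < 1.25
  z < 1.75
Highest qualifying boundary gives stanine = 1

1


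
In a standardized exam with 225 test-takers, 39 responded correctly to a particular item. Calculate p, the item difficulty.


Item difficulty p = number correct / total examinees
p = 39 / 225
p = 0.1733

0.1733


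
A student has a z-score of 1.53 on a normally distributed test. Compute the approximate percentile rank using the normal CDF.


CDF(z) = 0.5 * (1 + erf(z/sqrt(2)))
erf(1.0819) = 0.874
CDF = 0.937
Percentile rank = 0.937 * 100 = 93.7

93.7


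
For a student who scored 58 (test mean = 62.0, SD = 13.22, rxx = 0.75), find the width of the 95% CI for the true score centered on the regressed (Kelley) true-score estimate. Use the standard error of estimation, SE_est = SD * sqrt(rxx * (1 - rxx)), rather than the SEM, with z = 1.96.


True score estimate = 0.75*58 + 0.25*62.0 = 59.0
SE_est = SD * sqrt(rxx * (1 - rxx)) = 13.22 * sqrt(0.75 * 0.25) = 13.22 * sqrt(0.1875) = 5.724428
CI = T_est +/- z * SE_est, so width = 2 * z * SE_est = 2 * 1.96 * 5.724428
Width = 22.4398

22.4398


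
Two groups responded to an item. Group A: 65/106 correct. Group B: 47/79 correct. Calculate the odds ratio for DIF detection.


Odds_A = 65/41 = 1.5854
Odds_B = 47/32 = 1.4688
OR = Odds_A / Odds_B = 1.5854 / 1.4688
Exactly, OR = (65 * 32) / (41 * 47) = 2080 / 1927
OR = 1.0794

1.0794


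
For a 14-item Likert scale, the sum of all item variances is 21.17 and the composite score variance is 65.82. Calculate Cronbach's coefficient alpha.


alpha = (k/(k-1)) * (1 - sum(si^2)/s_total^2)
= (14/13) * (1 - 21.17/65.82)
alpha = 0.7305

0.7305


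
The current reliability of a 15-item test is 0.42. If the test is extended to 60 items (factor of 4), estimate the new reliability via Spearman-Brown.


r_new = (n * rxx) / (1 + (n-1) * rxx)
r_new = (4 * 0.42) / (1 + 3 * 0.42)
r_new = 1.68 / 2.26
r_new = 0.7434

0.7434


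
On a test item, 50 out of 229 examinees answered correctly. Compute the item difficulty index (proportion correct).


Item difficulty p = number correct / total examinees
p = 50 / 229
p = 0.2183

0.2183


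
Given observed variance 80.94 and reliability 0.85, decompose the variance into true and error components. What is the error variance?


var_true = rxx * var_obs = 0.85 * 80.94 = 68.799
var_error = var_obs - var_true
var_error = 80.94 - 68.799
var_error = 12.141

12.141


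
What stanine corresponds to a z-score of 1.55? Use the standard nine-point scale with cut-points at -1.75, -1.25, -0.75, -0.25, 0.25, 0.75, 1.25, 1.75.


Stanine boundaries: [-1.75, -1.25, -0.75, -0.25, 0.25, 0.75, 1.25, 1.75]
z = 1.55
Check each boundary:
  z >= -1.75 -> could be stanine 2
  z >= -1.25 -> could be stanine 3
  z >= -0.75 -> could be stanine 4
  z >= -0.25 -> could be stanine 5
  z >= 0.25 -> could be stanine 6
  z >= 0.75 -> could be stanine 7
  z >= 1.25 -> could be stanine 8
  z < 1.75
Highest qualifying boundary gives stanine = 8

8


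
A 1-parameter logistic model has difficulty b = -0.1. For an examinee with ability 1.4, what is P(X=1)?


theta - b = 1.4 - -0.1 = 1.5
exp(-(theta - b)) = exp(-1.5) = 0.2231
P = 1 / (1 + 0.2231)
P = 0.8176

0.8176


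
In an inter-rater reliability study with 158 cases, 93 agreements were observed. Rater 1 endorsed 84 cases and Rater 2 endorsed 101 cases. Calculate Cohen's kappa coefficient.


P_o = 93/158 = 0.588608
P_e = (84*101 + 74*57) / 24964 = 0.508813
kappa = (P_o - P_e) / (1 - P_e)
kappa = (0.588608 - 0.508813) / (1 - 0.508813)
kappa = 0.1625

0.1625


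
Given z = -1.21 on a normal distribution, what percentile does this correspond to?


CDF(z) = 0.5 * (1 + erf(z/sqrt(2)))
erf(-0.8556) = -0.7737
CDF = 0.1131
Percentile rank = 0.1131 * 100 = 11.31

11.31


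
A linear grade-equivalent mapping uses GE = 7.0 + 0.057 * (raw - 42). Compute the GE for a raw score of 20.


raw - median = 20 - 42 = -22
slope * diff = 0.057 * -22 = -1.254
GE = 7.0 + -1.254
GE = 5.746

5.746


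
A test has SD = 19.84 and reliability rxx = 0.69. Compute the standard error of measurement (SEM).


SEM = SD * sqrt(1 - rxx)
SEM = 19.84 * sqrt(1 - 0.69)
SEM = 19.84 * sqrt(0.31) = 19.84 * 0.556776
SEM = 11.0464

11.0464


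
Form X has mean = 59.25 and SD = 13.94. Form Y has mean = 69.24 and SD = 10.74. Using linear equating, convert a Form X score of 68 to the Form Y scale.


slope = SD_Y / SD_X = 10.74 / 13.94 ~ 0.7704
intercept = mean_Y - slope * mean_X = 69.24 - (10.74 / 13.94) * 59.25 ~ 23.5911
Y = slope * X + intercept. To avoid rounding drift from the rounded slope/intercept, evaluate the equivalent form Y = mean_Y + SD_Y * (X - mean_X) / SD_X at full precision:
Y = 69.24 + 10.74 * (68 - 59.25) / 13.94
Y = 69.24 + 10.74 * 8.75 / 13.94
Y = 69.24 + 93.975 / 13.94
Y = 69.24 + 6.7414
Y = 75.9814

75.9814


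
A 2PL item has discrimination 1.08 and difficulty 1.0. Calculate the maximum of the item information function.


For 2PL, max info at theta = b = 1.0
I_max = a^2 / 4 = 1.08^2 / 4
= 1.1664 / 4
I_max = 0.2916

0.2916


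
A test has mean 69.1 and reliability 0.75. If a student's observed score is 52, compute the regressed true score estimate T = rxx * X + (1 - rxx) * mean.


T_est = rxx * X + (1 - rxx) * mean
T_est = 0.75 * 52 + 0.25 * 69.1
T_est = 39.0 + 17.275
T_est = 56.275

56.275


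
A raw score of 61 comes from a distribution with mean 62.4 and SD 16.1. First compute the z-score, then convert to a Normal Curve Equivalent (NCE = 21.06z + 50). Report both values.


z = (X - mean) / SD = (61 - 62.4) / 16.1
z = -1.4 / 16.1
z = -0.087
NCE = NCE = 21.06z + 50
Carry z at full precision (z = -1.4 / 16.1) into the conversion:
NCE = 21.06 * (-1.4 / 16.1) + 50 = -29.484 / 16.1 + 50
NCE = -1.8313 + 50
NCE = 48.1687

48.1687


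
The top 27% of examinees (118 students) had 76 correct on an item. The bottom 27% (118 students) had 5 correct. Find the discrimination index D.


p_upper = 76/118 = 0.6441
p_lower = 5/118 = 0.0424
D = 0.6441 - 0.0424 = 0.6017

0.6017


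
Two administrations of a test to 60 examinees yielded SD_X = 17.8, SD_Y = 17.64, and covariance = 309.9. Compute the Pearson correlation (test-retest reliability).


r = cov(X,Y) / (SD_X * SD_Y)
r = 309.9 / (17.8 * 17.64)
r = 309.9 / 313.992
r = 0.987

0.987


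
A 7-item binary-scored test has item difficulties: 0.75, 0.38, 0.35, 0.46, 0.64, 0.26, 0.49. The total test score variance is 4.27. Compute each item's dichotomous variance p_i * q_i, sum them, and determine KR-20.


For each item, compute p_i * q_i:
  Item 1: 0.75 * 0.25 = 0.1875
  Item 2: 0.38 * 0.62 = 0.2356
  Item 3: 0.35 * 0.65 = 0.2275
  Item 4: 0.46 * 0.54 = 0.2484
  Item 5: 0.64 * 0.36 = 0.2304
  Item 6: 0.26 * 0.74 = 0.1924
  Item 7: 0.49 * 0.51 = 0.2499
Sum(p_i * q_i) = 0.1875 + 0.2356 + 0.2275 + 0.2484 + 0.2304 + 0.1924 + 0.2499 = 1.5717
KR-20 = (k/(k-1)) * (1 - Sum(p_i*q_i) / Var_total)
= (7/6) * (1 - 1.5717/4.27)
= 1.1667 * 0.6319
KR-20 = 0.7372

0.7372


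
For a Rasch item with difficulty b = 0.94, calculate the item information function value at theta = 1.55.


P = 1/(1+exp(-(1.55-0.94))) = 0.6479
I = P*(1-P) = 0.6479 * 0.3521
I = 0.2281

0.2281


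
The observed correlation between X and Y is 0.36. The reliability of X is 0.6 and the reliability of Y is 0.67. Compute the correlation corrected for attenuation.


r_corrected = rxy / sqrt(rxx * ryy)
= 0.36 / sqrt(0.6 * 0.67)
= 0.36 / sqrt(0.402)
= 0.36 / 0.634035
r_corrected = 0.5678

0.5678


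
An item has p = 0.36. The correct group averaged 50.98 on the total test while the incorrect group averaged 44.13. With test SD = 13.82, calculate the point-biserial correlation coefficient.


q = 1 - p = 0.64
rpb = ((M1 - M0) / SD) * sqrt(p * q)
rpb = ((50.98 - 44.13) / 13.82) * sqrt(0.36 * 0.64)
rpb = 0.2379

0.2379


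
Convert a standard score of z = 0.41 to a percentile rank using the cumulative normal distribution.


CDF(z) = 0.5 * (1 + erf(z/sqrt(2)))
erf(0.2899) = 0.3182
CDF = 0.6591
Percentile rank = 0.6591 * 100 = 65.91

65.91


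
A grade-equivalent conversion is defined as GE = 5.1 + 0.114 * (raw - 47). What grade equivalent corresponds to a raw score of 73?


raw - median = 73 - 47 = 26
slope * diff = 0.114 * 26 = 2.964
GE = 5.1 + 2.964
GE = 8.064

8.064


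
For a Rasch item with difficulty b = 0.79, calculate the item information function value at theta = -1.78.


P = 1/(1+exp(-(-1.78-0.79))) = 0.0711
I = P*(1-P) = 0.0711 * 0.9289
I = 0.066

0.066


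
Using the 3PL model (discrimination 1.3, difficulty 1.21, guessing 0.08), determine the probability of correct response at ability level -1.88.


logit = 1.3*(-1.88 - 1.21) = -4.017
P* = 1/(1 + exp(--4.017)) = 0.0177
P = 0.08 + (1 - 0.08) * 0.0177
P = 0.0963

0.0963


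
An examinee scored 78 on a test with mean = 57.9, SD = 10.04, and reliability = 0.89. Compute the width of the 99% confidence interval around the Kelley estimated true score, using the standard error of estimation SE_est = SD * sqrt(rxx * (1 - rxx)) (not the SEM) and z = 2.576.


True score estimate = 0.89*78 + 0.11*57.9 = 75.789
SE_est = SD * sqrt(rxx * (1 - rxx)) = 10.04 * sqrt(0.89 * 0.11) = 10.04 * sqrt(0.0979) = 3.141413
CI = T_est +/- z * SE_est, so width = 2 * z * SE_est = 2 * 2.576 * 3.141413
Width = 16.1846

16.1846


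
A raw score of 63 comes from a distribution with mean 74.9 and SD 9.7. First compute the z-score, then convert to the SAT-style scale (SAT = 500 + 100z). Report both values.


z = (X - mean) / SD = (63 - 74.9) / 9.7
z = -11.9 / 9.7
z = -1.2268
SAT-scale = SAT = 500 + 100z
Carry z at full precision (z = -11.9 / 9.7) into the conversion:
SAT-scale = 500 + 100 * (-11.9 / 9.7) = 500 + -1190 / 9.7
SAT-scale = 500 + -122.6804
SAT-scale = 377.3196

377.3196


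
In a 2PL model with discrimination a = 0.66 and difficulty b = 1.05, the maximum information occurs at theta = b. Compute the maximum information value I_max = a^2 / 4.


For 2PL, max info at theta = b = 1.05
I_max = a^2 / 4 = 0.66^2 / 4
= 0.4356 / 4
I_max = 0.1089

0.1089


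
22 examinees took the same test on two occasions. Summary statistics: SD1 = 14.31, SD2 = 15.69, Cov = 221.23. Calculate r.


r = cov(X,Y) / (SD_X * SD_Y)
r = 221.23 / (14.31 * 15.69)
r = 221.23 / 224.5239
r = 0.9853

0.9853


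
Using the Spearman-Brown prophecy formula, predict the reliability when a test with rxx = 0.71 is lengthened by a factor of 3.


r_new = (n * rxx) / (1 + (n-1) * rxx)
r_new = (3 * 0.71) / (1 + 2 * 0.71)
r_new = 2.13 / 2.42
r_new = 0.8802

0.8802


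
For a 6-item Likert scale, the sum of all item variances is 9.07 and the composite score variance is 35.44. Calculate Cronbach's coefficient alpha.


alpha = (k/(k-1)) * (1 - sum(si^2)/s_total^2)
= (6/5) * (1 - 9.07/35.44)
alpha = 0.8929

0.8929


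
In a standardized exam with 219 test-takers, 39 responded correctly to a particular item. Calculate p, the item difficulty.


Item difficulty p = number correct / total examinees
p = 39 / 219
p = 0.1781

0.1781


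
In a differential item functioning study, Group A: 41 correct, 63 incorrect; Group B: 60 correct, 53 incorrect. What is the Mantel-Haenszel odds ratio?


Odds_A = 41/63 = 0.6508
Odds_B = 60/53 = 1.1321
OR = Odds_A / Odds_B = 0.6508 / 1.1321
Exactly, OR = (41 * 53) / (63 * 60) = 2173 / 3780
OR = 0.5749

0.5749


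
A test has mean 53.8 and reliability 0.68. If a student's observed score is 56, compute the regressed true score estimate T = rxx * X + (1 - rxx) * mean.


T_est = rxx * X + (1 - rxx) * mean
T_est = 0.68 * 56 + 0.32 * 53.8
T_est = 38.08 + 17.216
T_est = 55.296

55.296


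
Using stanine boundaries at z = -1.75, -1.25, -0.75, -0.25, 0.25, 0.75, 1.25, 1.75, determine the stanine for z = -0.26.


Stanine boundaries: [-1.75, -1.25, -0.75, -0.25, 0.25, 0.75, 1.25, 1.75]
z = -0.26
Check each boundary:
  z >= -1.75 -> could be stanine 2
  z >= -1.25 -> could be stanine 3
  z >= -0.75 -> could be stanine 4
  z < -0.25
  z < 0.25
  z < 0.75
  z < 1.25
  z < 1.75
Highest qualifying boundary gives stanine = 4

4


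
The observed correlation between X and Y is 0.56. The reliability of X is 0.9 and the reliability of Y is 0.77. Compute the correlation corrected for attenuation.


r_corrected = rxy / sqrt(rxx * ryy)
= 0.56 / sqrt(0.9 * 0.77)
= 0.56 / sqrt(0.693)
= 0.56 / 0.832466
r_corrected = 0.6727

0.6727


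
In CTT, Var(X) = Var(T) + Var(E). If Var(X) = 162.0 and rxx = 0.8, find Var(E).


var_true = rxx * var_obs = 0.8 * 162.0 = 129.6
var_error = var_obs - var_true
var_error = 162.0 - 129.6
var_error = 32.4

32.4


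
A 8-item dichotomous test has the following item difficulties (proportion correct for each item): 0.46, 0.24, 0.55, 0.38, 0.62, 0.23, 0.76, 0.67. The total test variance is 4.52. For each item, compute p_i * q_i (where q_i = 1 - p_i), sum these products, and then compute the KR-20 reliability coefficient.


For each item, compute p_i * q_i:
  Item 1: 0.46 * 0.54 = 0.2484
  Item 2: 0.24 * 0.76 = 0.1824
  Item 3: 0.55 * 0.45 = 0.2475
  Item 4: 0.38 * 0.62 = 0.2356
  Item 5: 0.62 * 0.38 = 0.2356
  Item 6: 0.23 * 0.77 = 0.1771
  Item 7: 0.76 * 0.24 = 0.1824
  Item 8: 0.67 * 0.33 = 0.2211
Sum(p_i * q_i) = 0.2484 + 0.1824 + 0.2475 + 0.2356 + 0.2356 + 0.1771 + 0.1824 + 0.2211 = 1.7301
KR-20 = (k/(k-1)) * (1 - Sum(p_i*q_i) / Var_total)
= (8/7) * (1 - 1.7301/4.52)
= 1.1429 * 0.6172
KR-20 = 0.7054

0.7054


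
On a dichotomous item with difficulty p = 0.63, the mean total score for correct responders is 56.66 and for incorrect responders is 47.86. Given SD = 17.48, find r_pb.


q = 1 - p = 0.37
rpb = ((M1 - M0) / SD) * sqrt(p * q)
rpb = ((56.66 - 47.86) / 17.48) * sqrt(0.63 * 0.37)
rpb = 0.2431

0.2431


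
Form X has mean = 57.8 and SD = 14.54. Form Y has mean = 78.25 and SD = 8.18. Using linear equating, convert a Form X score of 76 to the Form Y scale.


slope = SD_Y / SD_X = 8.18 / 14.54 ~ 0.5626
intercept = mean_Y - slope * mean_X = 78.25 - (8.18 / 14.54) * 57.8 ~ 45.7325
Y = slope * X + intercept. To avoid rounding drift from the rounded slope/intercept, evaluate the equivalent form Y = mean_Y + SD_Y * (X - mean_X) / SD_X at full precision:
Y = 78.25 + 8.18 * (76 - 57.8) / 14.54
Y = 78.25 + 8.18 * 18.2 / 14.54
Y = 78.25 + 148.876 / 14.54
Y = 78.25 + 10.2391
Y = 88.4891

88.4891


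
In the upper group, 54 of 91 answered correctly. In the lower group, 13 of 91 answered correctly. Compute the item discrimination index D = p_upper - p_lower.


p_upper = 54/91 = 0.5934
p_lower = 13/91 = 0.1429
D = 0.5934 - 0.1429 = 0.4505

0.4505


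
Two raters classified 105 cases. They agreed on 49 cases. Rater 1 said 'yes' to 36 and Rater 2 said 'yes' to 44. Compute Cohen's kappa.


P_o = 49/105 = 0.466667
P_e = (36*44 + 69*61) / 11025 = 0.525442
kappa = (P_o - P_e) / (1 - P_e)
kappa = (0.466667 - 0.525442) / (1 - 0.525442)
kappa = -0.1239

-0.1239


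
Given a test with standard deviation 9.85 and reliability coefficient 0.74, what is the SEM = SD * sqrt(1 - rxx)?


SEM = SD * sqrt(1 - rxx)
SEM = 9.85 * sqrt(1 - 0.74)
SEM = 9.85 * sqrt(0.26) = 9.85 * 0.509902
SEM = 5.0225

5.0225


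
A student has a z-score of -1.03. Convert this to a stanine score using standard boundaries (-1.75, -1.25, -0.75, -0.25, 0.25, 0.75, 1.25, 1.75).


Stanine boundaries: [-1.75, -1.25, -0.75, -0.25, 0.25, 0.75, 1.25, 1.75]
z = -1.03
Check each boundary:
  z >= -1.75 -> could be stanine 2
  z >= -1.25 -> could be stanine 3
  z < -0.75
  z < -0.25
  z < 0.25
  z < 0.75
  z < 1.25
  z < 1.75
Highest qualifying boundary gives stanine = 3

3


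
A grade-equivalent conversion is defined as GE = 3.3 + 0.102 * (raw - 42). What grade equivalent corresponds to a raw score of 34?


raw - median = 34 - 42 = -8
slope * diff = 0.102 * -8 = -0.816
GE = 3.3 + -0.816
GE = 2.484

2.484


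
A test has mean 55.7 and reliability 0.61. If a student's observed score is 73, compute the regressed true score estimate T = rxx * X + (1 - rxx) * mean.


T_est = rxx * X + (1 - rxx) * mean
T_est = 0.61 * 73 + 0.39 * 55.7
T_est = 44.53 + 21.723
T_est = 66.253

66.253


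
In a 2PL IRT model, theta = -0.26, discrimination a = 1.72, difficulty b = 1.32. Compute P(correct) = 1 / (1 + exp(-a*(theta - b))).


a*(theta - b) = 1.72 * (-0.26 - 1.32) = -2.7176
exp(--2.7176) = 15.1439
P = 1 / (1 + 15.1439)
P = 0.0619

0.0619


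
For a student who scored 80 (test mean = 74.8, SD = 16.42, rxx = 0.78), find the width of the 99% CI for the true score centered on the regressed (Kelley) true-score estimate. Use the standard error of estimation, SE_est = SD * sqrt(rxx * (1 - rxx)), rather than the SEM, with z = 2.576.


True score estimate = 0.78*80 + 0.22*74.8 = 78.856
SE_est = SD * sqrt(rxx * (1 - rxx)) = 16.42 * sqrt(0.78 * 0.22) = 16.42 * sqrt(0.1716) = 6.801924
CI = T_est +/- z * SE_est, so width = 2 * z * SE_est = 2 * 2.576 * 6.801924
Width = 35.0435

35.0435


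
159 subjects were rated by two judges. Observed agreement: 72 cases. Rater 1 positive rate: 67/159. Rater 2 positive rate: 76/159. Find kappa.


P_o = 72/159 = 0.45283
P_e = (67*76 + 92*83) / 25281 = 0.503461
kappa = (P_o - P_e) / (1 - P_e)
kappa = (0.45283 - 0.503461) / (1 - 0.503461)
kappa = -0.102

-0.102


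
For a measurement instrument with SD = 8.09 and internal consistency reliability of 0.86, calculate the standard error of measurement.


SEM = SD * sqrt(1 - rxx)
SEM = 8.09 * sqrt(1 - 0.86)
SEM = 8.09 * sqrt(0.14) = 8.09 * 0.374166
SEM = 3.027

3.027


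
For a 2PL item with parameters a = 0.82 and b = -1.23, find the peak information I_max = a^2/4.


For 2PL, max info at theta = b = -1.23
I_max = a^2 / 4 = 0.82^2 / 4
= 0.6724 / 4
I_max = 0.1681

0.1681


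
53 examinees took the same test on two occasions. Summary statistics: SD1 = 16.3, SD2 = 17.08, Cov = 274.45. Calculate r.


r = cov(X,Y) / (SD_X * SD_Y)
r = 274.45 / (16.3 * 17.08)
r = 274.45 / 278.404
r = 0.9858

0.9858


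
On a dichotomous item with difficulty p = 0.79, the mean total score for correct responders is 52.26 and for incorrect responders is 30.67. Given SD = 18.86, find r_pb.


q = 1 - p = 0.21
rpb = ((M1 - M0) / SD) * sqrt(p * q)
rpb = ((52.26 - 30.67) / 18.86) * sqrt(0.79 * 0.21)
rpb = 0.4663

0.4663


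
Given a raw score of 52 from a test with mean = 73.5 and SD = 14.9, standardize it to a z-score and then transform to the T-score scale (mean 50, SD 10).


z = (X - mean) / SD = (52 - 73.5) / 14.9
z = -21.5 / 14.9
z = -1.443
T-score = T = 50 + 10z
Carry z at full precision (z = -21.5 / 14.9) into the conversion:
T-score = 50 + 10 * (-21.5 / 14.9) = 50 + -215 / 14.9
T-score = 50 + -14.4295
T-score = 35.5705

35.5705


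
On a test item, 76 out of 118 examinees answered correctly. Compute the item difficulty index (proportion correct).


Item difficulty p = number correct / total examinees
p = 76 / 118
p = 0.6441

0.6441


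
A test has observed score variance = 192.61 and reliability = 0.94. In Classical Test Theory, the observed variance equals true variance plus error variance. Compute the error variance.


var_true = rxx * var_obs = 0.94 * 192.61 = 181.0534
var_error = var_obs - var_true
var_error = 192.61 - 181.0534
var_error = 11.5566

11.5566


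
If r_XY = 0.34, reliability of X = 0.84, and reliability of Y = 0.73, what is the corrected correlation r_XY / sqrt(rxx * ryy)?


r_corrected = rxy / sqrt(rxx * ryy)
= 0.34 / sqrt(0.84 * 0.73)
= 0.34 / sqrt(0.6132)
= 0.34 / 0.783071
r_corrected = 0.4342

0.4342


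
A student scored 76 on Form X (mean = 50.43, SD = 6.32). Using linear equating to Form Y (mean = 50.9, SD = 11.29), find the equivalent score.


slope = SD_Y / SD_X = 11.29 / 6.32 ~ 1.7864
intercept = mean_Y - slope * mean_X = 50.9 - (11.29 / 6.32) * 50.43 ~ -39.1878
Y = slope * X + intercept. To avoid rounding drift from the rounded slope/intercept, evaluate the equivalent form Y = mean_Y + SD_Y * (X - mean_X) / SD_X at full precision:
Y = 50.9 + 11.29 * (76 - 50.43) / 6.32
Y = 50.9 + 11.29 * 25.57 / 6.32
Y = 50.9 + 288.6853 / 6.32
Y = 50.9 + 45.6781
Y = 96.5781

96.5781


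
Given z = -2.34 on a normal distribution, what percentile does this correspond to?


CDF(z) = 0.5 * (1 + erf(z/sqrt(2)))
erf(-1.6546) = -0.9807
CDF = 0.0096
Percentile rank = 0.0096 * 100 = 0.96

0.96


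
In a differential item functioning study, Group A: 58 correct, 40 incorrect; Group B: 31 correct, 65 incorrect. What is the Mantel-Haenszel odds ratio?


Odds_A = 58/40 = 1.45
Odds_B = 31/65 = 0.4769
OR = Odds_A / Odds_B = 1.45 / 0.4769
Exactly, OR = (58 * 65) / (40 * 31) = 3770 / 1240
OR = 3.0403

3.0403


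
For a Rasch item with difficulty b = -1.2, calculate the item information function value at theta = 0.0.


P = 1/(1+exp(-(0.0--1.2))) = 0.7685
I = P*(1-P) = 0.7685 * 0.2315
I = 0.1779

0.1779


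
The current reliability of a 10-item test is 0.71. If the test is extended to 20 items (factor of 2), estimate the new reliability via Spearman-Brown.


r_new = (n * rxx) / (1 + (n-1) * rxx)
r_new = (2 * 0.71) / (1 + 1 * 0.71)
r_new = 1.42 / 1.71
r_new = 0.8304

0.8304


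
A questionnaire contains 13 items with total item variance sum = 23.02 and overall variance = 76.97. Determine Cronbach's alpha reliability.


alpha = (k/(k-1)) * (1 - sum(si^2)/s_total^2)
= (13/12) * (1 - 23.02/76.97)
alpha = 0.7593

0.7593


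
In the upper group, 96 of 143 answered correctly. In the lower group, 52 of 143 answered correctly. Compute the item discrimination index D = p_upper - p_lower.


p_upper = 96/143 = 0.6713
p_lower = 52/143 = 0.3636
D = 0.6713 - 0.3636 = 0.3077

0.3077


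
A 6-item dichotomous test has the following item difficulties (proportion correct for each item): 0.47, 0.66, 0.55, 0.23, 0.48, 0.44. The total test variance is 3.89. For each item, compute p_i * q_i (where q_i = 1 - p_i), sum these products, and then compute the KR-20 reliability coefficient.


For each item, compute p_i * q_i:
  Item 1: 0.47 * 0.53 = 0.2491
  Item 2: 0.66 * 0.34 = 0.2244
  Item 3: 0.55 * 0.45 = 0.2475
  Item 4: 0.23 * 0.77 = 0.1771
  Item 5: 0.48 * 0.52 = 0.2496
  Item 6: 0.44 * 0.56 = 0.2464
Sum(p_i * q_i) = 0.2491 + 0.2244 + 0.2475 + 0.1771 + 0.2496 + 0.2464 = 1.3941
KR-20 = (k/(k-1)) * (1 - Sum(p_i*q_i) / Var_total)
= (6/5) * (1 - 1.3941/3.89)
= 1.2 * 0.6416
KR-20 = 0.7699

0.7699


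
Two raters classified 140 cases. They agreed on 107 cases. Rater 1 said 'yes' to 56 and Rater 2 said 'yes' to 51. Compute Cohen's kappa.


P_o = 107/140 = 0.764286
P_e = (56*51 + 84*89) / 19600 = 0.527143
kappa = (P_o - P_e) / (1 - P_e)
kappa = (0.764286 - 0.527143) / (1 - 0.527143)
kappa = 0.5015

0.5015


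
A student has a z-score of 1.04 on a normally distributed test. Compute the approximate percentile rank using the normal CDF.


CDF(z) = 0.5 * (1 + erf(z/sqrt(2)))
erf(0.7354) = 0.7017
CDF = 0.8508
Percentile rank = 0.8508 * 100 = 85.08

85.08


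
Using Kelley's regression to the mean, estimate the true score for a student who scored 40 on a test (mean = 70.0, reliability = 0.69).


T_est = rxx * X + (1 - rxx) * mean
T_est = 0.69 * 40 + 0.31 * 70.0
T_est = 27.6 + 21.7
T_est = 49.3

49.3


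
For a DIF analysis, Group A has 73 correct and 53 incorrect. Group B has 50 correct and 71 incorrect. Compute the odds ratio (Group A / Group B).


Odds_A = 73/53 = 1.3774
Odds_B = 50/71 = 0.7042
OR = Odds_A / Odds_B = 1.3774 / 0.7042
Exactly, OR = (73 * 71) / (53 * 50) = 5183 / 2650
OR = 1.9558

1.9558


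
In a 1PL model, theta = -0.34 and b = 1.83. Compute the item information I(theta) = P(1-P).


P = 1/(1+exp(-(-0.34-1.83))) = 0.1025
I = P*(1-P) = 0.1025 * 0.8975
I = 0.092

0.092


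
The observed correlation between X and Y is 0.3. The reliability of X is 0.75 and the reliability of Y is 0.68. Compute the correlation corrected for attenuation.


r_corrected = rxy / sqrt(rxx * ryy)
= 0.3 / sqrt(0.75 * 0.68)
= 0.3 / sqrt(0.51)
= 0.3 / 0.714143
r_corrected = 0.4201

0.4201


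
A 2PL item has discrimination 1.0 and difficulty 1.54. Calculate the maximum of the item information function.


For 2PL, max info at theta = b = 1.54
I_max = a^2 / 4 = 1.0^2 / 4
= 1.0 / 4
I_max = 0.25

0.25


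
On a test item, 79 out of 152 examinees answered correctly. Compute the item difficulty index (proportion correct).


Item difficulty p = number correct / total examinees
p = 79 / 152
p = 0.5197

0.5197


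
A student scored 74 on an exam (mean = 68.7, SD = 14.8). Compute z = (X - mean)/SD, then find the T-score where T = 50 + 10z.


z = (X - mean) / SD = (74 - 68.7) / 14.8
z = 5.3 / 14.8
z = 0.3581
T-score = T = 50 + 10z
Carry z at full precision (z = 5.3 / 14.8) into the conversion:
T-score = 50 + 10 * (5.3 / 14.8) = 50 + 53 / 14.8
T-score = 50 + 3.5811
T-score = 53.5811

53.5811


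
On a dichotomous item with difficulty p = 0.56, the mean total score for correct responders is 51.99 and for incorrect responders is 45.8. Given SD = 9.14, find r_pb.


q = 1 - p = 0.44
rpb = ((M1 - M0) / SD) * sqrt(p * q)
rpb = ((51.99 - 45.8) / 9.14) * sqrt(0.56 * 0.44)
rpb = 0.3362

0.3362


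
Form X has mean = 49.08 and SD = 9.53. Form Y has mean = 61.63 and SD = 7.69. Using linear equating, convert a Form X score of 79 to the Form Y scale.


slope = SD_Y / SD_X = 7.69 / 9.53 ~ 0.8069
intercept = mean_Y - slope * mean_X = 61.63 - (7.69 / 9.53) * 49.08 ~ 22.0261
Y = slope * X + intercept. To avoid rounding drift from the rounded slope/intercept, evaluate the equivalent form Y = mean_Y + SD_Y * (X - mean_X) / SD_X at full precision:
Y = 61.63 + 7.69 * (79 - 49.08) / 9.53
Y = 61.63 + 7.69 * 29.92 / 9.53
Y = 61.63 + 230.0848 / 9.53
Y = 61.63 + 24.1432
Y = 85.7732

85.7732


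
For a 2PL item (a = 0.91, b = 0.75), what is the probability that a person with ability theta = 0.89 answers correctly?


a*(theta - b) = 0.91 * (0.89 - 0.75) = 0.1274
exp(-0.1274) = 0.8804
P = 1 / (1 + 0.8804)
P = 0.5318

0.5318


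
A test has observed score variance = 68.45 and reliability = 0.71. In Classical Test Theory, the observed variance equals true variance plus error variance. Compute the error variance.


var_true = rxx * var_obs = 0.71 * 68.45 = 48.5995
var_error = var_obs - var_true
var_error = 68.45 - 48.5995
var_error = 19.8505

19.8505


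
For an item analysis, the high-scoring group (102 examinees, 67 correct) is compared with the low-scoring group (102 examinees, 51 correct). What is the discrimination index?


p_upper = 67/102 = 0.6569
p_lower = 51/102 = 0.5
D = 0.6569 - 0.5 = 0.1569

0.1569


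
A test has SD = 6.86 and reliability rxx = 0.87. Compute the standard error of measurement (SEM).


SEM = SD * sqrt(1 - rxx)
SEM = 6.86 * sqrt(1 - 0.87)
SEM = 6.86 * sqrt(0.13) = 6.86 * 0.360555
SEM = 2.4734

2.4734


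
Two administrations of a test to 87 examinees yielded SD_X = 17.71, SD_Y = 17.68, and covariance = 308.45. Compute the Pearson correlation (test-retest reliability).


r = cov(X,Y) / (SD_X * SD_Y)
r = 308.45 / (17.71 * 17.68)
r = 308.45 / 313.1128
r = 0.9851

0.9851


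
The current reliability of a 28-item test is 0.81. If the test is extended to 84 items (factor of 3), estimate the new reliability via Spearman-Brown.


r_new = (n * rxx) / (1 + (n-1) * rxx)
r_new = (3 * 0.81) / (1 + 2 * 0.81)
r_new = 2.43 / 2.62
r_new = 0.9275

0.9275


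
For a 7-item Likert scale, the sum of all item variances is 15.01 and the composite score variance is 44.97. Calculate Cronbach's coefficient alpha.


alpha = (k/(k-1)) * (1 - sum(si^2)/s_total^2)
= (7/6) * (1 - 15.01/44.97)
alpha = 0.7773

0.7773


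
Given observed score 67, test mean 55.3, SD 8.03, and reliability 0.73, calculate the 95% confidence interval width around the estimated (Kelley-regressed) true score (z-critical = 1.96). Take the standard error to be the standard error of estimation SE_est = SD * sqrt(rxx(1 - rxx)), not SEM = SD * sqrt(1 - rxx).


True score estimate = 0.73*67 + 0.27*55.3 = 63.841
SE_est = SD * sqrt(rxx * (1 - rxx)) = 8.03 * sqrt(0.73 * 0.27) = 8.03 * sqrt(0.1971) = 3.564994
CI = T_est +/- z * SE_est, so width = 2 * z * SE_est = 2 * 1.96 * 3.564994
Width = 13.9748

13.9748


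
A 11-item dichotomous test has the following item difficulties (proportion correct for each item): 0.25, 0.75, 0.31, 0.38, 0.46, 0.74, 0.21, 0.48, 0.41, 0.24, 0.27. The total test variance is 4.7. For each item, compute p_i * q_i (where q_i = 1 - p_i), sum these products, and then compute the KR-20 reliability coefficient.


For each item, compute p_i * q_i:
  Item 1: 0.25 * 0.75 = 0.1875
  Item 2: 0.75 * 0.25 = 0.1875
  Item 3: 0.31 * 0.69 = 0.2139
  Item 4: 0.38 * 0.62 = 0.2356
  Item 5: 0.46 * 0.54 = 0.2484
  Item 6: 0.74 * 0.26 = 0.1924
  Item 7: 0.21 * 0.79 = 0.1659
  Item 8: 0.48 * 0.52 = 0.2496
  Item 9: 0.41 * 0.59 = 0.2419
  Item 10: 0.24 * 0.76 = 0.1824
  Item 11: 0.27 * 0.73 = 0.1971
Sum(p_i * q_i) = 0.1875 + 0.1875 + 0.2139 + 0.2356 + 0.2484 + 0.1924 + 0.1659 + 0.2496 + 0.2419 + 0.1824 + 0.1971 = 2.3022
KR-20 = (k/(k-1)) * (1 - Sum(p_i*q_i) / Var_total)
= (11/10) * (1 - 2.3022/4.7)
= 1.1 * 0.5102
KR-20 = 0.5612

0.5612


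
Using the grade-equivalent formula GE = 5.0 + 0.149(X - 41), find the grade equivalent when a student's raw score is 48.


raw - median = 48 - 41 = 7
slope * diff = 0.149 * 7 = 1.043
GE = 5.0 + 1.043
GE = 6.043

6.043


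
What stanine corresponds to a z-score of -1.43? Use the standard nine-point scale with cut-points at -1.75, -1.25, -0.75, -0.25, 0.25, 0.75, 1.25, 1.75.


Stanine boundaries: [-1.75, -1.25, -0.75, -0.25, 0.25, 0.75, 1.25, 1.75]
z = -1.43
Check each boundary:
  z >= -1.75 -> could be stanine 2
  z < -1.25
  z < -0.75
  z < -0.25
  z < 0.25
  z < 0.75
  z < 1.25
  z < 1.75
Highest qualifying boundary gives stanine = 2

2
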